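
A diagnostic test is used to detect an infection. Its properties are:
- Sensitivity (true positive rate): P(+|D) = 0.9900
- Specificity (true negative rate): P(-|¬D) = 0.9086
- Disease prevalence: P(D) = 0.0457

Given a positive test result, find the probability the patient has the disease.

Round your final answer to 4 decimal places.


Let D = has disease, + = positive test

Given:
- P(D) = 0.0457 (prevalence)
- P(+|D) = 0.9900 (sensitivity)
- P(-|¬D) = 0.9086 (specificity)
- P(+|¬D) = 0.0914 (false positive rate = 1 - specificity)

Step 1: Find P(+)
P(+) = P(+|D)P(D) + P(+|¬D)P(¬D)
     = 0.9900 × 0.0457 + 0.0914 × 0.9543
     = 0.04524300 + 0.08722302
     = 0.13246602

Step 2: Apply Bayes' theorem for P(D|+)
P(D|+) = P(+|D)P(D) / P(+)
       = 0.04524300 / 0.13246602
       = 0.3415


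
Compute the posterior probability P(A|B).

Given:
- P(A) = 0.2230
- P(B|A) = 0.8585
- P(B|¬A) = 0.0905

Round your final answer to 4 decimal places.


Bayes' theorem: P(A|B) = P(B|A) × P(A) / P(B)

Step 1: Calculate P(B) using law of total probability
P(B) = P(B|A)P(A) + P(B|¬A)P(¬A)
     = 0.8585 × 0.2230 + 0.0905 × 0.7770
     = 0.19144550 + 0.07031850
     = 0.26176400

Step 2: Apply Bayes' theorem
P(A|B) = P(B|A) × P(A) / P(B)
       = 0.19144550 / 0.26176400
       = 0.7314


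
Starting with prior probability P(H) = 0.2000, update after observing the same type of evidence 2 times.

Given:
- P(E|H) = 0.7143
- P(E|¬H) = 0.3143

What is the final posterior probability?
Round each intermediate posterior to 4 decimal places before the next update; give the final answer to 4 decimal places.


Sequential Bayesian updating:

Initial prior: P(H) = 0.2000

Update 1:
  P(E) = 0.7143 × 0.2000 + 0.3143 × 0.8000 = 0.14286000 + 0.25144000 = 0.39430000
  P(H|E) = 0.14286000 / 0.39430000 = 0.3623

Update 2:
  P(E) = 0.7143 × 0.3623 + 0.3143 × 0.6377 = 0.25879089 + 0.20042911 = 0.45922000
  P(H|E) = 0.25879089 / 0.45922000 = 0.5635

Final posterior: 0.5635


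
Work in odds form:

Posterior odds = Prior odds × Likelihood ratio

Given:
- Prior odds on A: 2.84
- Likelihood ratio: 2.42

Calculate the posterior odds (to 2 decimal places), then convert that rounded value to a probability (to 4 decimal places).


Step 1: Calculate posterior odds
Posterior odds = Prior odds × LR
               = 2.84 × 2.42
               = 6.87

Step 2: Convert to probability
P(A|E) = Posterior odds / (1 + Posterior odds)
       = 6.87 / (1 + 6.87)
       = 6.87 / 7.87
       = 0.8729

The evidence increased P(A) from 0.7396 to 0.8729.


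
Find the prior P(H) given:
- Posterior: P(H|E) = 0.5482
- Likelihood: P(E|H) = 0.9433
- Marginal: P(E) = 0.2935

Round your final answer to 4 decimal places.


From Bayes' theorem: P(H|E) = P(E|H) × P(H) / P(E)

Rearranging for P(H):
P(H) = P(H|E) × P(E) / P(E|H)
     = 0.5482 × 0.2935 / 0.9433
     = 0.16089670 / 0.9433
     = 0.1706


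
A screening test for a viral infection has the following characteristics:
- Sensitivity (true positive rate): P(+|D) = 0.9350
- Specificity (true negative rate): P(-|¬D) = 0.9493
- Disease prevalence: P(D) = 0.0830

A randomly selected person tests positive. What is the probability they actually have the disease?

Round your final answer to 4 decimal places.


Let D = has disease, + = positive test

Given:
- P(D) = 0.0830 (prevalence)
- P(+|D) = 0.9350 (sensitivity)
- P(-|¬D) = 0.9493 (specificity)
- P(+|¬D) = 0.0507 (false positive rate = 1 - specificity)

Step 1: Find P(+)
P(+) = P(+|D)P(D) + P(+|¬D)P(¬D)
     = 0.9350 × 0.0830 + 0.0507 × 0.9170
     = 0.07760500 + 0.04649190
     = 0.12409690

Step 2: Apply Bayes' theorem for P(D|+)
P(D|+) = P(+|D)P(D) / P(+)
       = 0.07760500 / 0.12409690
       = 0.6254


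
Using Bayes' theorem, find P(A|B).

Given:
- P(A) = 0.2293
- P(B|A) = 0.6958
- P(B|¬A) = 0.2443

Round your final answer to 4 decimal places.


Bayes' theorem: P(A|B) = P(B|A) × P(A) / P(B)

Step 1: Calculate P(B) using law of total probability
P(B) = P(B|A)P(A) + P(B|¬A)P(¬A)
     = 0.6958 × 0.2293 + 0.2443 × 0.7707
     = 0.15954694 + 0.18828201
     = 0.34782895

Step 2: Apply Bayes' theorem
P(A|B) = P(B|A) × P(A) / P(B)
       = 0.15954694 / 0.34782895
       = 0.4587


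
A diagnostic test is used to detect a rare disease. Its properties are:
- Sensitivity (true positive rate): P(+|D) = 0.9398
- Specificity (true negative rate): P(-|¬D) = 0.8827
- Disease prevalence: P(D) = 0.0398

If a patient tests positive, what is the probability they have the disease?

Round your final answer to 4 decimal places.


Let D = has disease, + = positive test

Given:
- P(D) = 0.0398 (prevalence)
- P(+|D) = 0.9398 (sensitivity)
- P(-|¬D) = 0.8827 (specificity)
- P(+|¬D) = 0.1173 (false positive rate = 1 - specificity)

Step 1: Find P(+)
P(+) = P(+|D)P(D) + P(+|¬D)P(¬D)
     = 0.9398 × 0.0398 + 0.1173 × 0.9602
     = 0.03740404 + 0.11263146
     = 0.15003550

Step 2: Apply Bayes' theorem for P(D|+)
P(D|+) = P(+|D)P(D) / P(+)
       = 0.03740404 / 0.15003550
       = 0.2493


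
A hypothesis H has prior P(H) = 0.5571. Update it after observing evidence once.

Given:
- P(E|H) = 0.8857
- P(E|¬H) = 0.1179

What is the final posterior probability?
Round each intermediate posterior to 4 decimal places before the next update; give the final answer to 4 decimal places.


Sequential Bayesian updating:

Initial prior: P(H) = 0.5571

Update 1:
  P(E) = 0.8857 × 0.5571 + 0.1179 × 0.4429 = 0.49342347 + 0.05221791 = 0.54564138
  P(H|E) = 0.49342347 / 0.54564138 = 0.9043

Final posterior: 0.9043


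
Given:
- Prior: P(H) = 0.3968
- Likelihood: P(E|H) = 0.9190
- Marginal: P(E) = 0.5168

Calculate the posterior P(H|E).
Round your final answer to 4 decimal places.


Using Bayes' theorem:

P(H|E) = P(E|H) × P(H) / P(E)
       = 0.9190 × 0.3968 / 0.5168
       = 0.36465920 / 0.5168
       = 0.7056

The evidence strengthens our belief in H.
Prior: 0.3968 → Posterior: 0.7056


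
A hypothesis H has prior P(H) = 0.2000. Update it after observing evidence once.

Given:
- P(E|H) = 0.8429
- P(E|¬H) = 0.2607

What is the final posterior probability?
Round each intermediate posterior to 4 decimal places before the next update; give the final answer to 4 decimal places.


Sequential Bayesian updating:

Initial prior: P(H) = 0.2000

Update 1:
  P(E) = 0.8429 × 0.2000 + 0.2607 × 0.8000 = 0.16858000 + 0.20856000 = 0.37714000
  P(H|E) = 0.16858000 / 0.37714000 = 0.4470

Final posterior: 0.4470


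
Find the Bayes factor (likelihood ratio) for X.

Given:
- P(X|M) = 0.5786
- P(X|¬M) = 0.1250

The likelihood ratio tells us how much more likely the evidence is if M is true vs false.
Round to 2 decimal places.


Likelihood Ratio (LR) = P(X|M) / P(X|¬M)

LR = 0.5786 / 0.1250
   = 4.63

The evidence is 4.63 times more likely if M is true than if M is false.
Since LR > 1, the evidence supports M over ¬M.


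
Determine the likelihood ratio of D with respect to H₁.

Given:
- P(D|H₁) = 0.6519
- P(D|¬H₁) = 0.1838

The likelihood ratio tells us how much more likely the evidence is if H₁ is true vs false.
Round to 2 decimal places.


Likelihood Ratio (LR) = P(D|H₁) / P(D|¬H₁)

LR = 0.6519 / 0.1838
   = 3.55

The evidence is 3.55 times more likely if H₁ is true than if H₁ is false.
Since LR > 1, the evidence supports H₁ over ¬H₁.


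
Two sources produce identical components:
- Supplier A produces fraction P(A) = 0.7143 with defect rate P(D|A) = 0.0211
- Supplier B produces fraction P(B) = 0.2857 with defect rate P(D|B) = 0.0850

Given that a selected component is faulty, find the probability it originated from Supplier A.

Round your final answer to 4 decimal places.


Let A = from Supplier A, D = faulty

Given:
- P(A) = 0.7143, P(B) = 0.2857
- P(D|A) = 0.0211, P(D|B) = 0.0850

Step 1: Find P(D)
P(D) = P(D|A)P(A) + P(D|B)P(B)
     = 0.0211 × 0.7143 + 0.0850 × 0.2857
     = 0.01507173 + 0.02428450
     = 0.03935623

Step 2: Apply Bayes' theorem
P(A|D) = P(D|A)P(A) / P(D)
       = 0.01507173 / 0.03935623
       = 0.3830


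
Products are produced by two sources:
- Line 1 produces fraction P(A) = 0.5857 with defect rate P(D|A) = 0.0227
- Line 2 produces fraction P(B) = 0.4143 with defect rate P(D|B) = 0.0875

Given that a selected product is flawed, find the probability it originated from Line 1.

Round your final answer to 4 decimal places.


Let A = from Line 1, D = flawed

Given:
- P(A) = 0.5857, P(B) = 0.4143
- P(D|A) = 0.0227, P(D|B) = 0.0875

Step 1: Find P(D)
P(D) = P(D|A)P(A) + P(D|B)P(B)
     = 0.0227 × 0.5857 + 0.0875 × 0.4143
     = 0.01329539 + 0.03625125
     = 0.04954664

Step 2: Apply Bayes' theorem
P(A|D) = P(D|A)P(A) / P(D)
       = 0.01329539 / 0.04954664
       = 0.2683


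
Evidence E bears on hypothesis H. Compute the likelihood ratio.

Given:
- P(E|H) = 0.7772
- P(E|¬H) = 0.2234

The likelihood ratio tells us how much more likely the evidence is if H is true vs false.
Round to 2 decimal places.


Likelihood Ratio (LR) = P(E|H) / P(E|¬H)

LR = 0.7772 / 0.2234
   = 3.48

The evidence is 3.48 times more likely if H is true than if H is false.
LR > 1, so observing E raises the odds in favor of H.


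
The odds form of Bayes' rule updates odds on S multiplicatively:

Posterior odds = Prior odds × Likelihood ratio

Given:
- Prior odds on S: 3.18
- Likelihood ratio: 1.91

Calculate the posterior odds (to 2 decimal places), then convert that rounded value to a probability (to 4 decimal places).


Step 1: Calculate posterior odds
Posterior odds = Prior odds × LR
               = 3.18 × 1.91
               = 6.07

Step 2: Convert to probability
P(S|E) = Posterior odds / (1 + Posterior odds)
       = 6.07 / (1 + 6.07)
       = 6.07 / 7.07
       = 0.8586

The evidence increased P(S) from 0.7608 to 0.8586.


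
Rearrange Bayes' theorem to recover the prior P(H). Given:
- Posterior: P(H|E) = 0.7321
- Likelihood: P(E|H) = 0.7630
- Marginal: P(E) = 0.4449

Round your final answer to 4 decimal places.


From Bayes' theorem: P(H|E) = P(E|H) × P(H) / P(E)

Rearranging for P(H):
P(H) = P(H|E) × P(E) / P(E|H)
     = 0.7321 × 0.4449 / 0.7630
     = 0.32571129 / 0.7630
     = 0.4269


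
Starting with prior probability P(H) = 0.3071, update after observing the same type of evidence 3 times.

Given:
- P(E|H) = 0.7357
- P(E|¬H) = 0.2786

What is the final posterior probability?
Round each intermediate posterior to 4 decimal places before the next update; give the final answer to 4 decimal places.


Sequential Bayesian updating:

Initial prior: P(H) = 0.3071

Update 1:
  P(E) = 0.7357 × 0.3071 + 0.2786 × 0.6929 = 0.22593347 + 0.19304194 = 0.41897541
  P(H|E) = 0.22593347 / 0.41897541 = 0.5393

Update 2:
  P(E) = 0.7357 × 0.5393 + 0.2786 × 0.4607 = 0.39676301 + 0.12835102 = 0.52511403
  P(H|E) = 0.39676301 / 0.52511403 = 0.7556

Update 3:
  P(E) = 0.7357 × 0.7556 + 0.2786 × 0.2444 = 0.55589492 + 0.06808984 = 0.62398476
  P(H|E) = 0.55589492 / 0.62398476 = 0.8909

Final posterior: 0.8909


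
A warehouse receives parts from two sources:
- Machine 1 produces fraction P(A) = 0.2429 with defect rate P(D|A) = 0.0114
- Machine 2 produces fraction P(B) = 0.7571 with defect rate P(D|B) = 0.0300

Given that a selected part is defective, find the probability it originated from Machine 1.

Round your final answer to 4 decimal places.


Let A = from Machine 1, D = defective

Given:
- P(A) = 0.2429, P(B) = 0.7571
- P(D|A) = 0.0114, P(D|B) = 0.0300

Step 1: Find P(D)
P(D) = P(D|A)P(A) + P(D|B)P(B)
     = 0.0114 × 0.2429 + 0.0300 × 0.7571
     = 0.00276906 + 0.02271300
     = 0.02548206

Step 2: Apply Bayes' theorem
P(A|D) = P(D|A)P(A) / P(D)
       = 0.00276906 / 0.02548206
       = 0.1087


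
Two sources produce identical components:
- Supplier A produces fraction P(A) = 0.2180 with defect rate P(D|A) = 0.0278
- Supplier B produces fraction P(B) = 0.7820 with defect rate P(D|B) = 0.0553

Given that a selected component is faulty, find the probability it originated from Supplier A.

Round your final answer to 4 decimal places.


Let A = from Supplier A, D = faulty

Given:
- P(A) = 0.2180, P(B) = 0.7820
- P(D|A) = 0.0278, P(D|B) = 0.0553

Step 1: Find P(D)
P(D) = P(D|A)P(A) + P(D|B)P(B)
     = 0.0278 × 0.2180 + 0.0553 × 0.7820
     = 0.00606040 + 0.04324460
     = 0.04930500

Step 2: Apply Bayes' theorem
P(A|D) = P(D|A)P(A) / P(D)
       = 0.00606040 / 0.04930500
       = 0.1229


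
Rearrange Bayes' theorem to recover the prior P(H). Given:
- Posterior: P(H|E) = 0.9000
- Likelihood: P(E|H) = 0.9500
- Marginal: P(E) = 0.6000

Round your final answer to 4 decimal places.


From Bayes' theorem: P(H|E) = P(E|H) × P(H) / P(E)

Rearranging for P(H):
P(H) = P(H|E) × P(E) / P(E|H)
     = 0.9000 × 0.6000 / 0.9500
     = 0.54000000 / 0.9500
     = 0.5684


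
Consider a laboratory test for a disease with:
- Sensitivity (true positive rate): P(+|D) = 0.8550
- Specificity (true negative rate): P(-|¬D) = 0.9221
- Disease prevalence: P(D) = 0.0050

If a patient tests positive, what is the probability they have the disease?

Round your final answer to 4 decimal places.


Let D = has disease, + = positive test

Given:
- P(D) = 0.0050 (prevalence)
- P(+|D) = 0.8550 (sensitivity)
- P(-|¬D) = 0.9221 (specificity)
- P(+|¬D) = 0.0779 (false positive rate = 1 - specificity)

Step 1: Find P(+)
P(+) = P(+|D)P(D) + P(+|¬D)P(¬D)
     = 0.8550 × 0.0050 + 0.0779 × 0.9950
     = 0.00427500 + 0.07751050
     = 0.08178550

Step 2: Apply Bayes' theorem for P(D|+)
P(D|+) = P(+|D)P(D) / P(+)
       = 0.00427500 / 0.08178550
       = 0.0523


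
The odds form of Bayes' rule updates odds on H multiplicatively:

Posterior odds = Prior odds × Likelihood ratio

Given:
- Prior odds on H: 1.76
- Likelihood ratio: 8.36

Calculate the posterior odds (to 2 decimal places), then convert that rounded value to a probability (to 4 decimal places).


Step 1: Calculate posterior odds
Posterior odds = Prior odds × LR
               = 1.76 × 8.36
               = 14.71

Step 2: Convert to probability
P(H|E) = Posterior odds / (1 + Posterior odds)
       = 14.71 / (1 + 14.71)
       = 14.71 / 15.71
       = 0.9363

The evidence increased P(H) from 0.6377 to 0.9363.


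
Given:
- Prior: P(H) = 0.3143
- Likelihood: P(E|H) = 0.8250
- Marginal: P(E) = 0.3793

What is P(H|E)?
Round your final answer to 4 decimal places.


Using Bayes' theorem:

P(H|E) = P(E|H) × P(H) / P(E)
       = 0.8250 × 0.3143 / 0.3793
       = 0.25929750 / 0.3793
       = 0.6836

The evidence strengthens our belief in H.
Prior: 0.3143 → Posterior: 0.6836


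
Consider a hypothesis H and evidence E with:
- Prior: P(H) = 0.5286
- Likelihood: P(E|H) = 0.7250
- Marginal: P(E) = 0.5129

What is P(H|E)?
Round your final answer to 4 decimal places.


Using Bayes' theorem:

P(H|E) = P(E|H) × P(H) / P(E)
       = 0.7250 × 0.5286 / 0.5129
       = 0.38323500 / 0.5129
       = 0.7472

The evidence strengthens our belief in H.
Prior: 0.5286 → Posterior: 0.7472


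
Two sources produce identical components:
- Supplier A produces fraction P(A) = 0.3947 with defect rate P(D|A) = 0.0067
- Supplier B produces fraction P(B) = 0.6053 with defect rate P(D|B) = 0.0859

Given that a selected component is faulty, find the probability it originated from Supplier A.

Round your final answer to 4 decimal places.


Let A = from Supplier A, D = faulty

Given:
- P(A) = 0.3947, P(B) = 0.6053
- P(D|A) = 0.0067, P(D|B) = 0.0859

Step 1: Find P(D)
P(D) = P(D|A)P(A) + P(D|B)P(B)
     = 0.0067 × 0.3947 + 0.0859 × 0.6053
     = 0.00264449 + 0.05199527
     = 0.05463976

Step 2: Apply Bayes' theorem
P(A|D) = P(D|A)P(A) / P(D)
       = 0.00264449 / 0.05463976
       = 0.0484


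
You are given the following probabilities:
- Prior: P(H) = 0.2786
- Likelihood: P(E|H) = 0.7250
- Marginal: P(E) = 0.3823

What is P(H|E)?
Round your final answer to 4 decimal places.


Using Bayes' theorem:

P(H|E) = P(E|H) × P(H) / P(E)
       = 0.7250 × 0.2786 / 0.3823
       = 0.20198500 / 0.3823
       = 0.5283

The evidence strengthens our belief in H.
Prior: 0.2786 → Posterior: 0.5283


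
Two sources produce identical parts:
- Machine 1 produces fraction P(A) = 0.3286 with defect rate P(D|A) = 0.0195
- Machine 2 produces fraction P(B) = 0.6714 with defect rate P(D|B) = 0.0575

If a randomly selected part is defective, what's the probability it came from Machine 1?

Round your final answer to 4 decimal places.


Let A = from Machine 1, D = defective

Given:
- P(A) = 0.3286, P(B) = 0.6714
- P(D|A) = 0.0195, P(D|B) = 0.0575

Step 1: Find P(D)
P(D) = P(D|A)P(A) + P(D|B)P(B)
     = 0.0195 × 0.3286 + 0.0575 × 0.6714
     = 0.00640770 + 0.03860550
     = 0.04501320

Step 2: Apply Bayes' theorem
P(A|D) = P(D|A)P(A) / P(D)
       = 0.00640770 / 0.04501320
       = 0.1424


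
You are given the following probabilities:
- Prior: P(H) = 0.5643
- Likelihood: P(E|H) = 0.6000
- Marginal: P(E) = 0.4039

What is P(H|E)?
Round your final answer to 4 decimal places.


Using Bayes' theorem:

P(H|E) = P(E|H) × P(H) / P(E)
       = 0.6000 × 0.5643 / 0.4039
       = 0.33858000 / 0.4039
       = 0.8383

The evidence strengthens our belief in H.
Prior: 0.5643 → Posterior: 0.8383


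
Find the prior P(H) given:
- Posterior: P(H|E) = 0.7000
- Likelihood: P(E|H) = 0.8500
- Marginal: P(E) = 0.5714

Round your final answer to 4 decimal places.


From Bayes' theorem: P(H|E) = P(E|H) × P(H) / P(E)

Rearranging for P(H):
P(H) = P(H|E) × P(E) / P(E|H)
     = 0.7000 × 0.5714 / 0.8500
     = 0.39998000 / 0.8500
     = 0.4706


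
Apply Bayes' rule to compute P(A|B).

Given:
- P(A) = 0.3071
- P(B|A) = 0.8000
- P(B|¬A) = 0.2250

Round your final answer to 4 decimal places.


Bayes' theorem: P(A|B) = P(B|A) × P(A) / P(B)

Step 1: Calculate P(B) using law of total probability
P(B) = P(B|A)P(A) + P(B|¬A)P(¬A)
     = 0.8000 × 0.3071 + 0.2250 × 0.6929
     = 0.24568000 + 0.15590250
     = 0.40158250

Step 2: Apply Bayes' theorem
P(A|B) = P(B|A) × P(A) / P(B)
       = 0.24568000 / 0.40158250
       = 0.6118


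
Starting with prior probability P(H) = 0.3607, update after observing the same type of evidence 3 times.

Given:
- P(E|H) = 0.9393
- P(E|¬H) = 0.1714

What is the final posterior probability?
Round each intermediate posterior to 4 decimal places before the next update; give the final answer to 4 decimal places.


Sequential Bayesian updating:

Initial prior: P(H) = 0.3607

Update 1:
  P(E) = 0.9393 × 0.3607 + 0.1714 × 0.6393 = 0.33880551 + 0.10957602 = 0.44838153
  P(H|E) = 0.33880551 / 0.44838153 = 0.7556

Update 2:
  P(E) = 0.9393 × 0.7556 + 0.1714 × 0.2444 = 0.70973508 + 0.04189016 = 0.75162524
  P(H|E) = 0.70973508 / 0.75162524 = 0.9443

Update 3:
  P(E) = 0.9393 × 0.9443 + 0.1714 × 0.0557 = 0.88698099 + 0.00954698 = 0.89652797
  P(H|E) = 0.88698099 / 0.89652797 = 0.9894

Final posterior: 0.9894


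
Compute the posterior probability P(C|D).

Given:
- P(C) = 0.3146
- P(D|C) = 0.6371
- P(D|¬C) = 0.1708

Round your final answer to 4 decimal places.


Bayes' theorem: P(C|D) = P(D|C) × P(C) / P(D)

Step 1: Calculate P(D) using law of total probability
P(D) = P(D|C)P(C) + P(D|¬C)P(¬C)
     = 0.6371 × 0.3146 + 0.1708 × 0.6854
     = 0.20043166 + 0.11706632
     = 0.31749798

Step 2: Apply Bayes' theorem
P(C|D) = P(D|C) × P(C) / P(D)
       = 0.20043166 / 0.31749798
       = 0.6313


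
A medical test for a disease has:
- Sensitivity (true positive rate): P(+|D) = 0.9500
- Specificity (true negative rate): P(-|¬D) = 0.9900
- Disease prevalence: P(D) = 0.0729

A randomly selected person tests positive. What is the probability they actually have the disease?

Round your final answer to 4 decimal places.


Let D = has disease, + = positive test

Given:
- P(D) = 0.0729 (prevalence)
- P(+|D) = 0.9500 (sensitivity)
- P(-|¬D) = 0.9900 (specificity)
- P(+|¬D) = 0.0100 (false positive rate = 1 - specificity)

Step 1: Find P(+)
P(+) = P(+|D)P(D) + P(+|¬D)P(¬D)
     = 0.9500 × 0.0729 + 0.0100 × 0.9271
     = 0.06925500 + 0.00927100
     = 0.07852600

Step 2: Apply Bayes' theorem for P(D|+)
P(D|+) = P(+|D)P(D) / P(+)
       = 0.06925500 / 0.07852600
       = 0.8819


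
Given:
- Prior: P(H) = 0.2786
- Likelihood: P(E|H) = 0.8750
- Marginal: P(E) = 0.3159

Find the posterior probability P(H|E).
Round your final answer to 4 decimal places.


Using Bayes' theorem:

P(H|E) = P(E|H) × P(H) / P(E)
       = 0.8750 × 0.2786 / 0.3159
       = 0.24377500 / 0.3159
       = 0.7717

The evidence strengthens our belief in H.
Prior: 0.2786 → Posterior: 0.7717


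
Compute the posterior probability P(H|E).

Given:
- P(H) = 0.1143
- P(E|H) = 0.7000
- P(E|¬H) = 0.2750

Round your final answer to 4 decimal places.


Bayes' theorem: P(H|E) = P(E|H) × P(H) / P(E)

Step 1: Calculate P(E) using law of total probability
P(E) = P(E|H)P(H) + P(E|¬H)P(¬H)
     = 0.7000 × 0.1143 + 0.2750 × 0.8857
     = 0.08001000 + 0.24356750
     = 0.32357750

Step 2: Apply Bayes' theorem
P(H|E) = P(E|H) × P(H) / P(E)
       = 0.08001000 / 0.32357750
       = 0.2473


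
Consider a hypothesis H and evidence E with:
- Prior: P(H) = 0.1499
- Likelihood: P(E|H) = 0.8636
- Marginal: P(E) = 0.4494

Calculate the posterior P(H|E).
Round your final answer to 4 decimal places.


Using Bayes' theorem:

P(H|E) = P(E|H) × P(H) / P(E)
       = 0.8636 × 0.1499 / 0.4494
       = 0.12945364 / 0.4494
       = 0.2881

The evidence strengthens our belief in H.
Prior: 0.1499 → Posterior: 0.2881


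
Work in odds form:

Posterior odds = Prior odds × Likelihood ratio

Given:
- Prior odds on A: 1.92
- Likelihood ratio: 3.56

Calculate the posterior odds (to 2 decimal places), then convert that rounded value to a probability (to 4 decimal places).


Step 1: Calculate posterior odds
Posterior odds = Prior odds × LR
               = 1.92 × 3.56
               = 6.84

Step 2: Convert to probability
P(A|E) = Posterior odds / (1 + Posterior odds)
       = 6.84 / (1 + 6.84)
       = 6.84 / 7.84
       = 0.8724

The evidence increased P(A) from 0.6575 to 0.8724.


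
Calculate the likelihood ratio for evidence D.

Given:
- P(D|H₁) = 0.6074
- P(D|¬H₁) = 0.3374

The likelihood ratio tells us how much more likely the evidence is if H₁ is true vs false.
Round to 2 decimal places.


Likelihood Ratio (LR) = P(D|H₁) / P(D|¬H₁)

LR = 0.6074 / 0.3374
   = 1.80

The evidence is 1.80 times more likely if H₁ is true than if H₁ is false.
Since LR > 1, the evidence supports H₁ over ¬H₁.


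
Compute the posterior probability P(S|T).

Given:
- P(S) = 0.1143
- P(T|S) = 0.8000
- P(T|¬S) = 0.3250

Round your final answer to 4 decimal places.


Bayes' theorem: P(S|T) = P(T|S) × P(S) / P(T)

Step 1: Calculate P(T) using law of total probability
P(T) = P(T|S)P(S) + P(T|¬S)P(¬S)
     = 0.8000 × 0.1143 + 0.3250 × 0.8857
     = 0.09144000 + 0.28785250
     = 0.37929250

Step 2: Apply Bayes' theorem
P(S|T) = P(T|S) × P(S) / P(T)
       = 0.09144000 / 0.37929250
       = 0.2411


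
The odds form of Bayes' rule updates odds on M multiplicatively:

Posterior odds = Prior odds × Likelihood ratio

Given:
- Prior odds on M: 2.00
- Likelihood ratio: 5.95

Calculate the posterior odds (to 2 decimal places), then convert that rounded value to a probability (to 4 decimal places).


Step 1: Calculate posterior odds
Posterior odds = Prior odds × LR
               = 2.00 × 5.95
               = 11.90

Step 2: Convert to probability
P(M|E) = Posterior odds / (1 + Posterior odds)
       = 11.90 / (1 + 11.90)
       = 11.90 / 12.90
       = 0.9225

The evidence increased P(M) from 0.6667 to 0.9225.


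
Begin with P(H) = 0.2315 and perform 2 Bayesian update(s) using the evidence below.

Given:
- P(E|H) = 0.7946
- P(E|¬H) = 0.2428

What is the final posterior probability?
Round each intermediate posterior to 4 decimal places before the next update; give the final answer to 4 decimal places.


Sequential Bayesian updating:

Initial prior: P(H) = 0.2315

Update 1:
  P(E) = 0.7946 × 0.2315 + 0.2428 × 0.7685 = 0.18394990 + 0.18659180 = 0.37054170
  P(H|E) = 0.18394990 / 0.37054170 = 0.4964

Update 2:
  P(E) = 0.7946 × 0.4964 + 0.2428 × 0.5036 = 0.39443944 + 0.12227408 = 0.51671352
  P(H|E) = 0.39443944 / 0.51671352 = 0.7634

Final posterior: 0.7634


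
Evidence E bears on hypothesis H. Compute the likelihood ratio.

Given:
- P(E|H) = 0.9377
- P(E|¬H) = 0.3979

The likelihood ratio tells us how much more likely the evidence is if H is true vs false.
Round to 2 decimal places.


Likelihood Ratio (LR) = P(E|H) / P(E|¬H)

LR = 0.9377 / 0.3979
   = 2.36

The evidence is 2.36 times more likely if H is true than if H is false.
Because LR exceeds 1, E is evidence for H.


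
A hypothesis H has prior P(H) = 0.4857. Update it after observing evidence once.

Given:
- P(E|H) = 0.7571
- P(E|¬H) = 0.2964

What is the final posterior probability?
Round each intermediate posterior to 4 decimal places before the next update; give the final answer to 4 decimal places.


Sequential Bayesian updating:

Initial prior: P(H) = 0.4857

Update 1:
  P(E) = 0.7571 × 0.4857 + 0.2964 × 0.5143 = 0.36772347 + 0.15243852 = 0.52016199
  P(H|E) = 0.36772347 / 0.52016199 = 0.7069

Final posterior: 0.7069


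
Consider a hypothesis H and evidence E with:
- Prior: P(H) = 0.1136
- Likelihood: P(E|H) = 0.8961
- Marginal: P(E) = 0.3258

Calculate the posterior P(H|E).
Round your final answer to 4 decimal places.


Using Bayes' theorem:

P(H|E) = P(E|H) × P(H) / P(E)
       = 0.8961 × 0.1136 / 0.3258
       = 0.10179696 / 0.3258
       = 0.3125

The evidence strengthens our belief in H.
Prior: 0.1136 → Posterior: 0.3125


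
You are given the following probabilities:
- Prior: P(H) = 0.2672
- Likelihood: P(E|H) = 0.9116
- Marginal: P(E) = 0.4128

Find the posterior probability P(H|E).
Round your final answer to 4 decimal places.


Using Bayes' theorem:

P(H|E) = P(E|H) × P(H) / P(E)
       = 0.9116 × 0.2672 / 0.4128
       = 0.24357952 / 0.4128
       = 0.5901

The evidence strengthens our belief in H.
Prior: 0.2672 → Posterior: 0.5901


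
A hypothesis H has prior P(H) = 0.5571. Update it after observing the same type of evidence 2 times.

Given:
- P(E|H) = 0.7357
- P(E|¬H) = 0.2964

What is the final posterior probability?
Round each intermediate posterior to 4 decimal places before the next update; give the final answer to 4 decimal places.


Sequential Bayesian updating:

Initial prior: P(H) = 0.5571

Update 1:
  P(E) = 0.7357 × 0.5571 + 0.2964 × 0.4429 = 0.40985847 + 0.13127556 = 0.54113403
  P(H|E) = 0.40985847 / 0.54113403 = 0.7574

Update 2:
  P(E) = 0.7357 × 0.7574 + 0.2964 × 0.2426 = 0.55721918 + 0.07190664 = 0.62912582
  P(H|E) = 0.55721918 / 0.62912582 = 0.8857

Final posterior: 0.8857


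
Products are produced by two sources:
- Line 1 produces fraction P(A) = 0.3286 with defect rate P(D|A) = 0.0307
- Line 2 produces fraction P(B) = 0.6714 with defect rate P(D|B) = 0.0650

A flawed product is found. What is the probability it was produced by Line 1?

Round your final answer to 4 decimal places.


Let A = from Line 1, D = flawed

Given:
- P(A) = 0.3286, P(B) = 0.6714
- P(D|A) = 0.0307, P(D|B) = 0.0650

Step 1: Find P(D)
P(D) = P(D|A)P(A) + P(D|B)P(B)
     = 0.0307 × 0.3286 + 0.0650 × 0.6714
     = 0.01008802 + 0.04364100
     = 0.05372902

Step 2: Apply Bayes' theorem
P(A|D) = P(D|A)P(A) / P(D)
       = 0.01008802 / 0.05372902
       = 0.1878


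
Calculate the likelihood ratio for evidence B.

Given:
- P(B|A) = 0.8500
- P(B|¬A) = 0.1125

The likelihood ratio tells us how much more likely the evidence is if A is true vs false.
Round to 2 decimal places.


Likelihood Ratio (LR) = P(B|A) / P(B|¬A)

LR = 0.8500 / 0.1125
   = 7.56

The evidence is 7.56 times more likely if A is true than if A is false.
Since LR > 1, the evidence supports A over ¬A.


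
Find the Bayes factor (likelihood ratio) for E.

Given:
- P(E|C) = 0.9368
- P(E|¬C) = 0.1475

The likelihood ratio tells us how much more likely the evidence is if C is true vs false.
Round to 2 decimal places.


Likelihood Ratio (LR) = P(E|C) / P(E|¬C)

LR = 0.9368 / 0.1475
   = 6.35

The evidence is 6.35 times more likely if C is true than if C is false.
Since LR > 1, the evidence supports C over ¬C.


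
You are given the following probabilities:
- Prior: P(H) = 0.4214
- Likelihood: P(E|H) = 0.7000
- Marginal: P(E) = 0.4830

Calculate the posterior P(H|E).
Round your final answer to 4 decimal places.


Using Bayes' theorem:

P(H|E) = P(E|H) × P(H) / P(E)
       = 0.7000 × 0.4214 / 0.4830
       = 0.29498000 / 0.4830
       = 0.6107

The evidence strengthens our belief in H.
Prior: 0.4214 → Posterior: 0.6107


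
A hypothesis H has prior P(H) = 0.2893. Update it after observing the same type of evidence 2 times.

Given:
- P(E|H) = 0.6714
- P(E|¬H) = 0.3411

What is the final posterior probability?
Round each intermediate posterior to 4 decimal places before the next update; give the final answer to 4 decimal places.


Sequential Bayesian updating:

Initial prior: P(H) = 0.2893

Update 1:
  P(E) = 0.6714 × 0.2893 + 0.3411 × 0.7107 = 0.19423602 + 0.24241977 = 0.43665579
  P(H|E) = 0.19423602 / 0.43665579 = 0.4448

Update 2:
  P(E) = 0.6714 × 0.4448 + 0.3411 × 0.5552 = 0.29863872 + 0.18937872 = 0.48801744
  P(H|E) = 0.29863872 / 0.48801744 = 0.6119

Final posterior: 0.6119


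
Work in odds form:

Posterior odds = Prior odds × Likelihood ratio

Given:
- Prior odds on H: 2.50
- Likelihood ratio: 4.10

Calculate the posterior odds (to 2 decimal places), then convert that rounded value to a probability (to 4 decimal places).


Step 1: Calculate posterior odds
Posterior odds = Prior odds × LR
               = 2.50 × 4.10
               = 10.25

Step 2: Convert to probability
P(H|E) = Posterior odds / (1 + Posterior odds)
       = 10.25 / (1 + 10.25)
       = 10.25 / 11.25
       = 0.9111

The evidence increased P(H) from 0.7143 to 0.9111.


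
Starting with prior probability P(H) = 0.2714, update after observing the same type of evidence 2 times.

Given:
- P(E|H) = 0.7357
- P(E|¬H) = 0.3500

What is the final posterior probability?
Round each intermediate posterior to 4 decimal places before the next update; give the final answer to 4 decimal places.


Sequential Bayesian updating:

Initial prior: P(H) = 0.2714

Update 1:
  P(E) = 0.7357 × 0.2714 + 0.3500 × 0.7286 = 0.19966898 + 0.25501000 = 0.45467898
  P(H|E) = 0.19966898 / 0.45467898 = 0.4391

Update 2:
  P(E) = 0.7357 × 0.4391 + 0.3500 × 0.5609 = 0.32304587 + 0.19631500 = 0.51936087
  P(H|E) = 0.32304587 / 0.51936087 = 0.6220

Final posterior: 0.6220


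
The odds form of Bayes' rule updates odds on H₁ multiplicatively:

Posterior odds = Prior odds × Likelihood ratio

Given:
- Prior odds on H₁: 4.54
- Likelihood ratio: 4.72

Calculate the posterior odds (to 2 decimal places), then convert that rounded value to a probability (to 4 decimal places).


Step 1: Calculate posterior odds
Posterior odds = Prior odds × LR
               = 4.54 × 4.72
               = 21.43

Step 2: Convert to probability
P(H₁|E) = Posterior odds / (1 + Posterior odds)
       = 21.43 / (1 + 21.43)
       = 21.43 / 22.43
       = 0.9554

The evidence increased P(H₁) from 0.8195 to 0.9554.


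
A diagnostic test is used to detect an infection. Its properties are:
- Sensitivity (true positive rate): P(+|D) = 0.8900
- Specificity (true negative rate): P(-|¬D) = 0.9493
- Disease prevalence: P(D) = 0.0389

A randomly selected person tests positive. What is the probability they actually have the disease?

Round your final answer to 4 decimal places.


Let D = has disease, + = positive test

Given:
- P(D) = 0.0389 (prevalence)
- P(+|D) = 0.8900 (sensitivity)
- P(-|¬D) = 0.9493 (specificity)
- P(+|¬D) = 0.0507 (false positive rate = 1 - specificity)

Step 1: Find P(+)
P(+) = P(+|D)P(D) + P(+|¬D)P(¬D)
     = 0.8900 × 0.0389 + 0.0507 × 0.9611
     = 0.03462100 + 0.04872777
     = 0.08334877

Step 2: Apply Bayes' theorem for P(D|+)
P(D|+) = P(+|D)P(D) / P(+)
       = 0.03462100 / 0.08334877
       = 0.4154


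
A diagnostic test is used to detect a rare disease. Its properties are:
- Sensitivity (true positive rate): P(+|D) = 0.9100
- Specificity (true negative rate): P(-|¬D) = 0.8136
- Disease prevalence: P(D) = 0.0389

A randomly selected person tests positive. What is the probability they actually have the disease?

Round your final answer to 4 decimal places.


Let D = has disease, + = positive test

Given:
- P(D) = 0.0389 (prevalence)
- P(+|D) = 0.9100 (sensitivity)
- P(-|¬D) = 0.8136 (specificity)
- P(+|¬D) = 0.1864 (false positive rate = 1 - specificity)

Step 1: Find P(+)
P(+) = P(+|D)P(D) + P(+|¬D)P(¬D)
     = 0.9100 × 0.0389 + 0.1864 × 0.9611
     = 0.03539900 + 0.17914904
     = 0.21454804

Step 2: Apply Bayes' theorem for P(D|+)
P(D|+) = P(+|D)P(D) / P(+)
       = 0.03539900 / 0.21454804
       = 0.1650


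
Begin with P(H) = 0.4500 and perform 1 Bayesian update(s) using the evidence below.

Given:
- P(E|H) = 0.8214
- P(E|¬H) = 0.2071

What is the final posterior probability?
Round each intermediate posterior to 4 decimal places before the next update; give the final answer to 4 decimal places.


Sequential Bayesian updating:

Initial prior: P(H) = 0.4500

Update 1:
  P(E) = 0.8214 × 0.4500 + 0.2071 × 0.5500 = 0.36963000 + 0.11390500 = 0.48353500
  P(H|E) = 0.36963000 / 0.48353500 = 0.7644

Final posterior: 0.7644


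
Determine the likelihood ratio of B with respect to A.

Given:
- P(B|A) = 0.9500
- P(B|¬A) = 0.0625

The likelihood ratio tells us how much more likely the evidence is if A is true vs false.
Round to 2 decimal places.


Likelihood Ratio (LR) = P(B|A) / P(B|¬A)

LR = 0.9500 / 0.0625
   = 15.20

The evidence is 15.20 times more likely if A is true than if A is false.
Because LR exceeds 1, B is evidence for A.


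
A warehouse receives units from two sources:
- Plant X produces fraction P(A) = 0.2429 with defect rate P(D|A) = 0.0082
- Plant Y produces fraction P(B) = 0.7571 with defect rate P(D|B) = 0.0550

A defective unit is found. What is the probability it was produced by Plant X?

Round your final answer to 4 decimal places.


Let A = from Plant X, D = defective

Given:
- P(A) = 0.2429, P(B) = 0.7571
- P(D|A) = 0.0082, P(D|B) = 0.0550

Step 1: Find P(D)
P(D) = P(D|A)P(A) + P(D|B)P(B)
     = 0.0082 × 0.2429 + 0.0550 × 0.7571
     = 0.00199178 + 0.04164050
     = 0.04363228

Step 2: Apply Bayes' theorem
P(A|D) = P(D|A)P(A) / P(D)
       = 0.00199178 / 0.04363228
       = 0.0456


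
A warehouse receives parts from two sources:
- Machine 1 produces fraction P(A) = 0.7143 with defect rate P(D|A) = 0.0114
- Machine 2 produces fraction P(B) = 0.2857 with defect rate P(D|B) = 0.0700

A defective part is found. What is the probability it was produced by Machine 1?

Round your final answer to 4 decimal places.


Let A = from Machine 1, D = defective

Given:
- P(A) = 0.7143, P(B) = 0.2857
- P(D|A) = 0.0114, P(D|B) = 0.0700

Step 1: Find P(D)
P(D) = P(D|A)P(A) + P(D|B)P(B)
     = 0.0114 × 0.7143 + 0.0700 × 0.2857
     = 0.00814302 + 0.01999900
     = 0.02814202

Step 2: Apply Bayes' theorem
P(A|D) = P(D|A)P(A) / P(D)
       = 0.00814302 / 0.02814202
       = 0.2894


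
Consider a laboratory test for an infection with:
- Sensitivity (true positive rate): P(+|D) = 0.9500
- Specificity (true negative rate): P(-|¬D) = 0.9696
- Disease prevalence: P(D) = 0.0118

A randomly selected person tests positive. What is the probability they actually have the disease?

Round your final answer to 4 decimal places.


Let D = has disease, + = positive test

Given:
- P(D) = 0.0118 (prevalence)
- P(+|D) = 0.9500 (sensitivity)
- P(-|¬D) = 0.9696 (specificity)
- P(+|¬D) = 0.0304 (false positive rate = 1 - specificity)

Step 1: Find P(+)
P(+) = P(+|D)P(D) + P(+|¬D)P(¬D)
     = 0.9500 × 0.0118 + 0.0304 × 0.9882
     = 0.01121000 + 0.03004128
     = 0.04125128

Step 2: Apply Bayes' theorem for P(D|+)
P(D|+) = P(+|D)P(D) / P(+)
       = 0.01121000 / 0.04125128
       = 0.2717


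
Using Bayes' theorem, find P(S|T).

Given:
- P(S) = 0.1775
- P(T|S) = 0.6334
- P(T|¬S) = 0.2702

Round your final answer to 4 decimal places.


Bayes' theorem: P(S|T) = P(T|S) × P(S) / P(T)

Step 1: Calculate P(T) using law of total probability
P(T) = P(T|S)P(S) + P(T|¬S)P(¬S)
     = 0.6334 × 0.1775 + 0.2702 × 0.8225
     = 0.11242850 + 0.22223950
     = 0.33466800

Step 2: Apply Bayes' theorem
P(S|T) = P(T|S) × P(S) / P(T)
       = 0.11242850 / 0.33466800
       = 0.3359


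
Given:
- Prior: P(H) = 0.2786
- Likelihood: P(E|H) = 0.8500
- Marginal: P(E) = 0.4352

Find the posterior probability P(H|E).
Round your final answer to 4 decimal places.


Using Bayes' theorem:

P(H|E) = P(E|H) × P(H) / P(E)
       = 0.8500 × 0.2786 / 0.4352
       = 0.23681000 / 0.4352
       = 0.5441

The evidence strengthens our belief in H.
Prior: 0.2786 → Posterior: 0.5441


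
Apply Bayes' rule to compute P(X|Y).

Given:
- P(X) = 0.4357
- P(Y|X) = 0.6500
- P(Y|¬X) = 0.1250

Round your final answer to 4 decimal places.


Bayes' theorem: P(X|Y) = P(Y|X) × P(X) / P(Y)

Step 1: Calculate P(Y) using law of total probability
P(Y) = P(Y|X)P(X) + P(Y|¬X)P(¬X)
     = 0.6500 × 0.4357 + 0.1250 × 0.5643
     = 0.28320500 + 0.07053750
     = 0.35374250

Step 2: Apply Bayes' theorem
P(X|Y) = P(Y|X) × P(X) / P(Y)
       = 0.28320500 / 0.35374250
       = 0.8006


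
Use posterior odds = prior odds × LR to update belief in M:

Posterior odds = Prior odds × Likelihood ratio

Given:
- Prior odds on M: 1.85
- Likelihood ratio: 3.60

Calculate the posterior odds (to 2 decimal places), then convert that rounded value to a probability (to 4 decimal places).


Step 1: Calculate posterior odds
Posterior odds = Prior odds × LR
               = 1.85 × 3.60
               = 6.66

Step 2: Convert to probability
P(M|E) = Posterior odds / (1 + Posterior odds)
       = 6.66 / (1 + 6.66)
       = 6.66 / 7.66
       = 0.8695

The evidence increased P(M) from 0.6491 to 0.8695.


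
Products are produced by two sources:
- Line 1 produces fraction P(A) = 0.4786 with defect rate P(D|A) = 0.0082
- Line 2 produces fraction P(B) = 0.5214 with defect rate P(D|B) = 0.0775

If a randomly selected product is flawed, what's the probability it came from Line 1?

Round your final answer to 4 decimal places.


Let A = from Line 1, D = flawed

Given:
- P(A) = 0.4786, P(B) = 0.5214
- P(D|A) = 0.0082, P(D|B) = 0.0775

Step 1: Find P(D)
P(D) = P(D|A)P(A) + P(D|B)P(B)
     = 0.0082 × 0.4786 + 0.0775 × 0.5214
     = 0.00392452 + 0.04040850
     = 0.04433302

Step 2: Apply Bayes' theorem
P(A|D) = P(D|A)P(A) / P(D)
       = 0.00392452 / 0.04433302
       = 0.0885


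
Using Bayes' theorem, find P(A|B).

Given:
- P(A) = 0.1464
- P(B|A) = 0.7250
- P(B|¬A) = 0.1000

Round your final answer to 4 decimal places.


Bayes' theorem: P(A|B) = P(B|A) × P(A) / P(B)

Step 1: Calculate P(B) using law of total probability
P(B) = P(B|A)P(A) + P(B|¬A)P(¬A)
     = 0.7250 × 0.1464 + 0.1000 × 0.8536
     = 0.10614000 + 0.08536000
     = 0.19150000

Step 2: Apply Bayes' theorem
P(A|B) = P(B|A) × P(A) / P(B)
       = 0.10614000 / 0.19150000
       = 0.5543


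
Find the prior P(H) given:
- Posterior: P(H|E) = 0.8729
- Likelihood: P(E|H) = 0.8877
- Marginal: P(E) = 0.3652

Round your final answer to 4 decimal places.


From Bayes' theorem: P(H|E) = P(E|H) × P(H) / P(E)

Rearranging for P(H):
P(H) = P(H|E) × P(E) / P(E|H)
     = 0.8729 × 0.3652 / 0.8877
     = 0.31878308 / 0.8877
     = 0.3591


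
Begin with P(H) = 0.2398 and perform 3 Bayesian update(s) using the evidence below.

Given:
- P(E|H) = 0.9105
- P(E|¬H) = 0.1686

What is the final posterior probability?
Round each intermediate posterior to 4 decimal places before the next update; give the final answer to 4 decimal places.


Sequential Bayesian updating:

Initial prior: P(H) = 0.2398

Update 1:
  P(E) = 0.9105 × 0.2398 + 0.1686 × 0.7602 = 0.21833790 + 0.12816972 = 0.34650762
  P(H|E) = 0.21833790 / 0.34650762 = 0.6301

Update 2:
  P(E) = 0.9105 × 0.6301 + 0.1686 × 0.3699 = 0.57370605 + 0.06236514 = 0.63607119
  P(H|E) = 0.57370605 / 0.63607119 = 0.9020

Update 3:
  P(E) = 0.9105 × 0.9020 + 0.1686 × 0.0980 = 0.82127100 + 0.01652280 = 0.83779380
  P(H|E) = 0.82127100 / 0.83779380 = 0.9803

Final posterior: 0.9803
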